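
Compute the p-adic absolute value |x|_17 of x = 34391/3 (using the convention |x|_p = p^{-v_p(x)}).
|34391/3|_17 = 1/4913

Step 1 — compute v_17(x) by factoring powers of 17 out of the numerator and denominator: v_17(34391/3) = 3. Step 2 — apply |x|_p = p^{-v_p(x)} = 17^{-3} = 1/4913.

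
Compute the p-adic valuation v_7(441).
v_7(441) = 2

v_7(n) is the largest exponent k such that 7^k divides n. Factor out: 441 = 7^2 · 9. (Sign doesn't affect v_p.) So v_7(441) = 2.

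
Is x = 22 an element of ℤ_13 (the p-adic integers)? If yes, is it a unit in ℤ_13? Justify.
x ∈ ℤ_13^× (unit); v_13(x) = 0

ℤ_13 = {x ∈ ℚ_13 : v_13(x) ≥ 0} and ℤ_13^× = {x ∈ ℤ_13 : v_13(x) = 0}. Here v_13(22) = v_13(num) − v_13(den) = 0; compare against these criteria.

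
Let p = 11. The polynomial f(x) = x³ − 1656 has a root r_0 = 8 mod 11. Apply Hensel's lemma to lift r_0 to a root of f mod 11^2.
r_1 = 19 (mod 121)

Hensel: r_{i+1} = r_i − f(r_i)/f′(r_i) mod 11^{i+2}, where f′(x) = 3x². Iterate:
  r_0 = 8 (mod 11)
  r_1 = 19 (mod 121)
Final: r = 19 with f(r) ≡ 0 mod 11^2.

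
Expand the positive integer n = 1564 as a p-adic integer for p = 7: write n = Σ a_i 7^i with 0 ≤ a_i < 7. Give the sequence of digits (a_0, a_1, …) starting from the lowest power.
(a_0, a_1, …) = (3, 6, 3, 4)

Repeated division by 7 gives the digits low-to-high: 1564 = 3 + 6·7^1 + 3·7^2 + 4·7^3. Digit sequence: (3, 6, 3, 4).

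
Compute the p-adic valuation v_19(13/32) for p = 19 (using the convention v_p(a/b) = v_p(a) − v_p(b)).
v_19(13/32) = 0

Factor powers of 19 from the numerator and denominator of the reduced fraction: 13 = 19^0 · 13 and 32 = 19^0 · 32. Apply v_p(a/b) = v_p(a) − v_p(b): v_19(13/32) = 0 − 0 = 0.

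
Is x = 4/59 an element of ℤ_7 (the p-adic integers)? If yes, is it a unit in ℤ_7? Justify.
x ∈ ℤ_7^× (unit); v_7(x) = 0

ℤ_7 = {x ∈ ℚ_7 : v_7(x) ≥ 0} and ℤ_7^× = {x ∈ ℤ_7 : v_7(x) = 0}. Here v_7(4/59) = v_7(num) − v_7(den) = 0; compare against these criteria.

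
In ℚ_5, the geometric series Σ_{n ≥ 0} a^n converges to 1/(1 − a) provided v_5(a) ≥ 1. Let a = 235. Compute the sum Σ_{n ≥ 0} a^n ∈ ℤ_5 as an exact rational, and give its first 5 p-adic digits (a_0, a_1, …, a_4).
Σ a^n = 1/(1 − a) = -1/234;  first 5 digits = (1, 2, 3, 1, 4)

v_5(a) = 1 ≥ 1, so the series converges in ℤ_5 to 1/(1 − a) = 1/(1 − 235) = -1/234. Expand this rational in ℤ_5: compute digits iteratively via d_i = x_i mod 5, x_{i+1} = (x_i − d_i)/5. The first 5 digits are (1, 2, 3, 1, 4).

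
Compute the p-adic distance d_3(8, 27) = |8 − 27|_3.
d_3(8, 27) = 1

Step 1 — x − y = 8 − 27 = -19. Step 2 — v_3(-19) = 0 (factor: -19 = −(3^0 · 19); the sign does not affect v_p). Step 3 — |x − y|_3 = 3^{0} = 1.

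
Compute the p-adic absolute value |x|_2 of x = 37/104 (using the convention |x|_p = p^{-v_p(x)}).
|37/104|_2 = 8

Step 1 — compute v_2(x) by factoring powers of 2 out of the numerator and denominator: v_2(37/104) = -3. Step 2 — apply |x|_p = p^{-v_p(x)} = 2^{3} = 8.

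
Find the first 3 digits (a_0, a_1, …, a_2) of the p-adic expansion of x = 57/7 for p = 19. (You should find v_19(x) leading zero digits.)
(a_0, …, a_2) = (0, 14, 2)

v_19(57/7) = 1, so a_0 = ... = a_0 = 0. Factor out: x = 19^1 · u with u = 3/7 a unit in ℤ_19. Expand u iteratively via a_{v+i} = u_i mod 19, u_{i+1} = (u_i − a_{v+i})/19:
  u_0 = 3/7;  a_1 = 14;  u_1 = (u_0 − 14)/19 = -5/7
  u_1 = -5/7;  a_2 = 2;  u_2 = (u_1 − 2)/19 = -1/7
Digits: (0, 14, 2).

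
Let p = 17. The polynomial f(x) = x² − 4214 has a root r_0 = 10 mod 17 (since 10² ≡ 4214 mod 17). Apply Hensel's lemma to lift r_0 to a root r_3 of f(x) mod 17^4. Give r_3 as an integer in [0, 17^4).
r_3 = 14001 (mod 83521)

Hensel's recurrence: r_{i+1} = r_i − f(r_i)·(f′(r_i))^{-1} mod 17^{i+2}, with f′(x) = 2x. Iterate:
  r_0 = 10 (mod 17)
  r_1 = 129 (mod 289)
  r_2 = 4175 (mod 4913)
  r_3 = 14001 (mod 83521)
Final: r_3 = 14001, and one checks f(r_3) ≡ 0 mod 17^4.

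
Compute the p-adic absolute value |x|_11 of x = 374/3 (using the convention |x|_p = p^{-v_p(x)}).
|374/3|_11 = 1/11

Step 1 — compute v_11(x) by factoring powers of 11 out of the numerator and denominator: v_11(374/3) = 1. Step 2 — apply |x|_p = p^{-v_p(x)} = 11^{-1} = 1/11.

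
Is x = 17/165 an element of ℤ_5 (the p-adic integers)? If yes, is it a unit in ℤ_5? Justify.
x ∉ ℤ_5 (v_5(x) = -1 < 0)

ℤ_5 = {x ∈ ℚ_5 : v_5(x) ≥ 0} and ℤ_5^× = {x ∈ ℤ_5 : v_5(x) = 0}. Here v_5(17/165) = v_5(num) − v_5(den) = -1; compare against these criteria.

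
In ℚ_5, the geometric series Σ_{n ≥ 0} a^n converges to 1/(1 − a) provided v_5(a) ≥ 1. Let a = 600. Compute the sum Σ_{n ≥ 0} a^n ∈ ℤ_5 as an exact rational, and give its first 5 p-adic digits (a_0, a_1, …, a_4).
Σ a^n = 1/(1 − a) = -1/599;  first 5 digits = (1, 0, 4, 4, 1)

v_5(a) = 2 ≥ 1, so the series converges in ℤ_5 to 1/(1 − a) = 1/(1 − 600) = -1/599. Expand this rational in ℤ_5: compute digits iteratively via d_i = x_i mod 5, x_{i+1} = (x_i − d_i)/5. The first 5 digits are (1, 0, 4, 4, 1).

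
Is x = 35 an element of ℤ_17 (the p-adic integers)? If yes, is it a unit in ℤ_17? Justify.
x ∈ ℤ_17^× (unit); v_17(x) = 0

ℤ_17 = {x ∈ ℚ_17 : v_17(x) ≥ 0} and ℤ_17^× = {x ∈ ℤ_17 : v_17(x) = 0}. Here v_17(35) = v_17(num) − v_17(den) = 0; compare against these criteria.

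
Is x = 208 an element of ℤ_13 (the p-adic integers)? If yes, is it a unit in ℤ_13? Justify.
x ∈ ℤ_13 but not a unit; v_13(x) = 1 > 0

ℤ_13 = {x ∈ ℚ_13 : v_13(x) ≥ 0} and ℤ_13^× = {x ∈ ℤ_13 : v_13(x) = 0}. Here v_13(208) = v_13(num) − v_13(den) = 1; compare against these criteria.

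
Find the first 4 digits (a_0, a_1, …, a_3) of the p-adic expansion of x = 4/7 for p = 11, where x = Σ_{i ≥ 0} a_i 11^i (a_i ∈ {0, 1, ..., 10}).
(a_0, …, a_3) = (10, 7, 4, 9)

v_11(4/7) = 0 (numerator and denominator both coprime to 11), so x ∈ ℤ_11^×. Compute digits iteratively via a_i = x_i mod 11, x_{i+1} = (x_i − a_i)/11, with x_0 = x:
  x_0 = 4/7;  a_0 = 10;  x_1 = (x_0 − 10)/11 = -6/7
  x_1 = -6/7;  a_1 = 7;  x_2 = (x_1 − 7)/11 = -5/7
  x_2 = -5/7;  a_2 = 4;  x_3 = (x_2 − 4)/11 = -3/7
  x_3 = -3/7;  a_3 = 9;  x_4 = (x_3 − 9)/11 = -6/7
Digits: (10, 7, 4, 9).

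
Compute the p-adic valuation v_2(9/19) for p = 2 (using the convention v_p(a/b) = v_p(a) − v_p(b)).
v_2(9/19) = 0

Factor powers of 2 from the numerator and denominator of the reduced fraction: 9 = 2^0 · 9 and 19 = 2^0 · 19. Apply v_p(a/b) = v_p(a) − v_p(b): v_2(9/19) = 0 − 0 = 0.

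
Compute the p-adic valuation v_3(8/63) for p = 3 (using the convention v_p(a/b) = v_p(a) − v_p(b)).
v_3(8/63) = -2

Factor powers of 3 from the numerator and denominator of the reduced fraction: 8 = 3^0 · 8 and 63 = 3^2 · 7. Apply v_p(a/b) = v_p(a) − v_p(b): v_3(8/63) = 0 − 2 = -2.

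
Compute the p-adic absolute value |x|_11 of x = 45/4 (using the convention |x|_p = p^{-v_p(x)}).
|45/4|_11 = 1

Step 1 — compute v_11(x) by factoring powers of 11 out of the numerator and denominator: v_11(45/4) = 0. Step 2 — apply |x|_p = p^{-v_p(x)} = 11^{0} = 1.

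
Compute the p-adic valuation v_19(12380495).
v_19(12380495) = 5

v_19(n) is the largest exponent k such that 19^k divides n. Factor out: 12380495 = 19^5 · 5. (Sign doesn't affect v_p.) So v_19(12380495) = 5.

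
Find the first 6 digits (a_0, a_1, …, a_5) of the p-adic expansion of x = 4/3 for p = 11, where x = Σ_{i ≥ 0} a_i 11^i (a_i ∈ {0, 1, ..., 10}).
(a_0, …, a_5) = (5, 7, 3, 7, 3, 7)

v_11(4/3) = 0 (numerator and denominator both coprime to 11), so x ∈ ℤ_11^×. Compute digits iteratively via a_i = x_i mod 11, x_{i+1} = (x_i − a_i)/11, with x_0 = x:
  x_0 = 4/3;  a_0 = 5;  x_1 = (x_0 − 5)/11 = -1/3
  x_1 = -1/3;  a_1 = 7;  x_2 = (x_1 − 7)/11 = -2/3
  x_2 = -2/3;  a_2 = 3;  x_3 = (x_2 − 3)/11 = -1/3
  x_3 = -1/3;  a_3 = 7;  x_4 = (x_3 − 7)/11 = -2/3
  x_4 = -2/3;  a_4 = 3;  x_5 = (x_4 − 3)/11 = -1/3
  x_5 = -1/3;  a_5 = 7;  x_6 = (x_5 − 7)/11 = -2/3
Digits: (5, 7, 3, 7, 3, 7).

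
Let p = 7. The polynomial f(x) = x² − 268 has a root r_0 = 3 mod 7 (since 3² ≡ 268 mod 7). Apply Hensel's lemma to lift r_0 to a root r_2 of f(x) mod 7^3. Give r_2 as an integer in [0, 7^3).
r_2 = 185 (mod 343)

Hensel's recurrence: r_{i+1} = r_i − f(r_i)·(f′(r_i))^{-1} mod 7^{i+2}, with f′(x) = 2x. Iterate:
  r_0 = 3 (mod 7)
  r_1 = 38 (mod 49)
  r_2 = 185 (mod 343)
Final: r_2 = 185, and one checks f(r_2) ≡ 0 mod 7^3.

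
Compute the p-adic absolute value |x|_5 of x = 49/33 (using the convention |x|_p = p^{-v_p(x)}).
|49/33|_5 = 1

Step 1 — compute v_5(x) by factoring powers of 5 out of the numerator and denominator: v_5(49/33) = 0. Step 2 — apply |x|_p = p^{-v_p(x)} = 5^{0} = 1.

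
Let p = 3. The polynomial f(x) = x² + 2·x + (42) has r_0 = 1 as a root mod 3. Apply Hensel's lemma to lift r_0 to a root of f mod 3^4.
r_3 = 10 (mod 81)

Hensel: r_{i+1} = r_i − f(r_i)·(f′(r_i))^{-1} mod 3^{i+2}, f′(x) = 2x + 2. Iterate:
  r_0 = 1 (mod 3)
  r_1 = 1 (mod 9)
  r_2 = 10 (mod 27)
  r_3 = 10 (mod 81)
Final: r = 10 satisfies f(r) ≡ 0 mod 3^4.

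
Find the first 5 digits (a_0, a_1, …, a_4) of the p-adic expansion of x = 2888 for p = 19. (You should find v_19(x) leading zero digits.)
(a_0, …, a_4) = (0, 0, 8, 0, 0)

v_19(2888) = 2, so a_0 = ... = a_1 = 0. Factor out: x = 19^2 · u with u = 8 a unit in ℤ_19. Expand u iteratively via a_{v+i} = u_i mod 19, u_{i+1} = (u_i − a_{v+i})/19:
  u_0 = 8;  a_2 = 8;  u_1 = (u_0 − 8)/19 = 0
  u_1 = 0;  a_3 = 0;  u_2 = (u_1 − 0)/19 = 0
  u_2 = 0;  a_4 = 0;  u_3 = (u_2 − 0)/19 = 0
Digits: (0, 0, 8, 0, 0).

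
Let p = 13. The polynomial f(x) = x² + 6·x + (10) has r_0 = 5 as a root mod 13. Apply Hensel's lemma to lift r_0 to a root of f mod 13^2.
r_1 = 96 (mod 169)

Hensel: r_{i+1} = r_i − f(r_i)·(f′(r_i))^{-1} mod 13^{i+2}, f′(x) = 2x + 6. Iterate:
  r_0 = 5 (mod 13)
  r_1 = 96 (mod 169)
Final: r = 96 satisfies f(r) ≡ 0 mod 13^2.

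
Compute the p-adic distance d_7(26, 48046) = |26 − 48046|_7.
d_7(26, 48046) = 1/2401

Step 1 — x − y = 26 − 48046 = -48020. Step 2 — v_7(-48020) = 4 (factor: -48020 = −(7^4 · 20); the sign does not affect v_p). Step 3 — |x − y|_7 = 7^{-4} = 1/2401.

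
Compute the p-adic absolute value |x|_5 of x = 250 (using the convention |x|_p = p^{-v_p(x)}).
|250|_5 = 1/125

Step 1 — compute v_5(x) by factoring powers of 5 out of the numerator and denominator: v_5(250) = 3. Step 2 — apply |x|_p = p^{-v_p(x)} = 5^{-3} = 1/125.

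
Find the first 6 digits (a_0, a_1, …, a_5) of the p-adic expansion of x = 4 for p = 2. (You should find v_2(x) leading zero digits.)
(a_0, …, a_5) = (0, 0, 1, 0, 0, 0)

v_2(4) = 2, so a_0 = ... = a_1 = 0. Factor out: x = 2^2 · u with u = 1 a unit in ℤ_2. Expand u iteratively via a_{v+i} = u_i mod 2, u_{i+1} = (u_i − a_{v+i})/2:
  u_0 = 1;  a_2 = 1;  u_1 = (u_0 − 1)/2 = 0
  u_1 = 0;  a_3 = 0;  u_2 = (u_1 − 0)/2 = 0
  u_2 = 0;  a_4 = 0;  u_3 = (u_2 − 0)/2 = 0
  u_3 = 0;  a_5 = 0;  u_4 = (u_3 − 0)/2 = 0
Digits: (0, 0, 1, 0, 0, 0).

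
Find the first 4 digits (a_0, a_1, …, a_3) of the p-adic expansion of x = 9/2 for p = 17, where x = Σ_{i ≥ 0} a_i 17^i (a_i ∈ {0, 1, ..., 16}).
(a_0, …, a_3) = (13, 8, 8, 8)

v_17(9/2) = 0 (numerator and denominator both coprime to 17), so x ∈ ℤ_17^×. Compute digits iteratively via a_i = x_i mod 17, x_{i+1} = (x_i − a_i)/17, with x_0 = x:
  x_0 = 9/2;  a_0 = 13;  x_1 = (x_0 − 13)/17 = -1/2
  x_1 = -1/2;  a_1 = 8;  x_2 = (x_1 − 8)/17 = -1/2
  x_2 = -1/2;  a_2 = 8;  x_3 = (x_2 − 8)/17 = -1/2
  x_3 = -1/2;  a_3 = 8;  x_4 = (x_3 − 8)/17 = -1/2
Digits: (13, 8, 8, 8).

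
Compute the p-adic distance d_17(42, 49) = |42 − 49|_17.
d_17(42, 49) = 1

Step 1 — x − y = 42 − 49 = -7. Step 2 — v_17(-7) = 0 (factor: -7 = −(17^0 · 7); the sign does not affect v_p). Step 3 — |x − y|_17 = 17^{0} = 1.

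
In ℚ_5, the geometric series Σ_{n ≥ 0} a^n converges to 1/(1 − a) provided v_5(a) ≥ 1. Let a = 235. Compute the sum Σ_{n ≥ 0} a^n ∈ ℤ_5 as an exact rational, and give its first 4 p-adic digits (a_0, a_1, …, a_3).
Σ a^n = 1/(1 − a) = -1/234;  first 4 digits = (1, 2, 3, 1)

v_5(a) = 1 ≥ 1, so the series converges in ℤ_5 to 1/(1 − a) = 1/(1 − 235) = -1/234. Expand this rational in ℤ_5: compute digits iteratively via d_i = x_i mod 5, x_{i+1} = (x_i − d_i)/5. The first 4 digits are (1, 2, 3, 1).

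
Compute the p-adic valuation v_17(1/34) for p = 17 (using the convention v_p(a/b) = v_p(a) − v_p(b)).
v_17(1/34) = -1

Factor powers of 17 from the numerator and denominator of the reduced fraction: 1 = 17^0 · 1 and 34 = 17^1 · 2. Apply v_p(a/b) = v_p(a) − v_p(b): v_17(1/34) = 0 − 1 = -1.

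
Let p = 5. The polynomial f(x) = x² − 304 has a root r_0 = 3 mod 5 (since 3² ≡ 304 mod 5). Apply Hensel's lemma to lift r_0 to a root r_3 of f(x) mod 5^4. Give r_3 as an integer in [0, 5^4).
r_3 = 548 (mod 625)

Hensel's recurrence: r_{i+1} = r_i − f(r_i)·(f′(r_i))^{-1} mod 5^{i+2}, with f′(x) = 2x. Iterate:
  r_0 = 3 (mod 5)
  r_1 = 23 (mod 25)
  r_2 = 48 (mod 125)
  r_3 = 548 (mod 625)
Final: r_3 = 548, and one checks f(r_3) ≡ 0 mod 5^4.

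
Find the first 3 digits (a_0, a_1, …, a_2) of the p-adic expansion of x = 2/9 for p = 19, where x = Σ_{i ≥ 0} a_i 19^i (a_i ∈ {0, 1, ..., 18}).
(a_0, …, a_2) = (15, 14, 14)

v_19(2/9) = 0 (numerator and denominator both coprime to 19), so x ∈ ℤ_19^×. Compute digits iteratively via a_i = x_i mod 19, x_{i+1} = (x_i − a_i)/19, with x_0 = x:
  x_0 = 2/9;  a_0 = 15;  x_1 = (x_0 − 15)/19 = -7/9
  x_1 = -7/9;  a_1 = 14;  x_2 = (x_1 − 14)/19 = -7/9
  x_2 = -7/9;  a_2 = 14;  x_3 = (x_2 − 14)/19 = -7/9
Digits: (15, 14, 14).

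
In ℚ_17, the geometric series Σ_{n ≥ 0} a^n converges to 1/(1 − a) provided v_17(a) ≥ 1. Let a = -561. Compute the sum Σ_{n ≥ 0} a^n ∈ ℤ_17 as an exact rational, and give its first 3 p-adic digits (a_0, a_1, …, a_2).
Σ a^n = 1/(1 − a) = 1/562;  first 3 digits = (1, 1, 16)

v_17(a) = 1 ≥ 1, so the series converges in ℤ_17 to 1/(1 − a) = 1/(1 − (-561)) = 1/562. Expand this rational in ℤ_17: compute digits iteratively via d_i = x_i mod 17, x_{i+1} = (x_i − d_i)/17. The first 3 digits are (1, 1, 16).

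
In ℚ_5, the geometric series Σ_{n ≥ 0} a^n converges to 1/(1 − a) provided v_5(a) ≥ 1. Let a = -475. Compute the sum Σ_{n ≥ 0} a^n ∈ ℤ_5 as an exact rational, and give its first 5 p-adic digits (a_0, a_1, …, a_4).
Σ a^n = 1/(1 − a) = 1/476;  first 5 digits = (1, 0, 1, 1, 0)

v_5(a) = 2 ≥ 1, so the series converges in ℤ_5 to 1/(1 − a) = 1/(1 − (-475)) = 1/476. Expand this rational in ℤ_5: compute digits iteratively via d_i = x_i mod 5, x_{i+1} = (x_i − d_i)/5. The first 5 digits are (1, 0, 1, 1, 0).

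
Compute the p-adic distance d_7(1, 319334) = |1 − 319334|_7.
d_7(1, 319334) = 1/16807

Step 1 — x − y = 1 − 319334 = -319333. Step 2 — v_7(-319333) = 5 (factor: -319333 = −(7^5 · 19); the sign does not affect v_p). Step 3 — |x − y|_7 = 7^{-5} = 1/16807.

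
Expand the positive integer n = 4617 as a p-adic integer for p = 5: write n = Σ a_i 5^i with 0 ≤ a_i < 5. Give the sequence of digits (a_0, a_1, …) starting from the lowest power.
(a_0, a_1, …) = (2, 3, 4, 1, 2, 1)

Repeated division by 5 gives the digits low-to-high: 4617 = 2 + 3·5^1 + 4·5^2 + 1·5^3 + 2·5^4 + 1·5^5. Digit sequence: (2, 3, 4, 1, 2, 1).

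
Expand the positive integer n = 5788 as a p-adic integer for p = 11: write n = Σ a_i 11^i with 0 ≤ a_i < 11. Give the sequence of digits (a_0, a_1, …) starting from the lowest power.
(a_0, a_1, …) = (2, 9, 3, 4)

Repeated division by 11 gives the digits low-to-high: 5788 = 2 + 9·11^1 + 3·11^2 + 4·11^3. Digit sequence: (2, 9, 3, 4).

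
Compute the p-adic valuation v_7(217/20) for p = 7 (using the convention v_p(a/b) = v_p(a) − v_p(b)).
v_7(217/20) = 1

Factor powers of 7 from the numerator and denominator of the reduced fraction: 217 = 7^1 · 31 and 20 = 7^0 · 20. Apply v_p(a/b) = v_p(a) − v_p(b): v_7(217/20) = 1 − 0 = 1.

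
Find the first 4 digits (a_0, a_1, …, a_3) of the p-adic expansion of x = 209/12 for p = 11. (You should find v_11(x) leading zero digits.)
(a_0, …, a_3) = (0, 8, 4, 6)

v_11(209/12) = 1, so a_0 = ... = a_0 = 0. Factor out: x = 11^1 · u with u = 19/12 a unit in ℤ_11. Expand u iteratively via a_{v+i} = u_i mod 11, u_{i+1} = (u_i − a_{v+i})/11:
  u_0 = 19/12;  a_1 = 8;  u_1 = (u_0 − 8)/11 = -7/12
  u_1 = -7/12;  a_2 = 4;  u_2 = (u_1 − 4)/11 = -5/12
  u_2 = -5/12;  a_3 = 6;  u_3 = (u_2 − 6)/11 = -7/12
Digits: (0, 8, 4, 6).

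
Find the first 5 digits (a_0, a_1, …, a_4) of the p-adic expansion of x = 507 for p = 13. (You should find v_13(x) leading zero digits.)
(a_0, …, a_4) = (0, 0, 3, 0, 0)

v_13(507) = 2, so a_0 = ... = a_1 = 0. Factor out: x = 13^2 · u with u = 3 a unit in ℤ_13. Expand u iteratively via a_{v+i} = u_i mod 13, u_{i+1} = (u_i − a_{v+i})/13:
  u_0 = 3;  a_2 = 3;  u_1 = (u_0 − 3)/13 = 0
  u_1 = 0;  a_3 = 0;  u_2 = (u_1 − 0)/13 = 0
  u_2 = 0;  a_4 = 0;  u_3 = (u_2 − 0)/13 = 0
Digits: (0, 0, 3, 0, 0).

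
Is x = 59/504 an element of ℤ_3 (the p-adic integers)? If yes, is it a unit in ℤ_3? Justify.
x ∉ ℤ_3 (v_3(x) = -2 < 0)

ℤ_3 = {x ∈ ℚ_3 : v_3(x) ≥ 0} and ℤ_3^× = {x ∈ ℤ_3 : v_3(x) = 0}. Here v_3(59/504) = v_3(num) − v_3(den) = -2; compare against these criteria.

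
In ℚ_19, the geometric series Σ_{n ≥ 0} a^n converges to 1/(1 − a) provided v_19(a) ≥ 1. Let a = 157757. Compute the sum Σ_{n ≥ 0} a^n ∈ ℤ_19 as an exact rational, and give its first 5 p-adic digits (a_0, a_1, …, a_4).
Σ a^n = 1/(1 − a) = -1/157756;  first 5 digits = (1, 0, 0, 4, 1)

v_19(a) = 3 ≥ 1, so the series converges in ℤ_19 to 1/(1 − a) = 1/(1 − 157757) = -1/157756. Expand this rational in ℤ_19: compute digits iteratively via d_i = x_i mod 19, x_{i+1} = (x_i − d_i)/19. The first 5 digits are (1, 0, 0, 4, 1).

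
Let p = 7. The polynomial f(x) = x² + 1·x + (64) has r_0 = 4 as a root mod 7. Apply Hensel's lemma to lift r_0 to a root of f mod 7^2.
r_1 = 11 (mod 49)

Hensel: r_{i+1} = r_i − f(r_i)·(f′(r_i))^{-1} mod 7^{i+2}, f′(x) = 2x + 1. Iterate:
  r_0 = 4 (mod 7)
  r_1 = 11 (mod 49)
Final: r = 11 satisfies f(r) ≡ 0 mod 7^2.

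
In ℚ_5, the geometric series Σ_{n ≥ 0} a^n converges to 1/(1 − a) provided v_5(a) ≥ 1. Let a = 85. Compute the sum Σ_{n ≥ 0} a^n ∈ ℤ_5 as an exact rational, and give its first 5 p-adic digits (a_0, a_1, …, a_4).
Σ a^n = 1/(1 − a) = -1/84;  first 5 digits = (1, 2, 2, 1, 0)

v_5(a) = 1 ≥ 1, so the series converges in ℤ_5 to 1/(1 − a) = 1/(1 − 85) = -1/84. Expand this rational in ℤ_5: compute digits iteratively via d_i = x_i mod 5, x_{i+1} = (x_i − d_i)/5. The first 5 digits are (1, 2, 2, 1, 0).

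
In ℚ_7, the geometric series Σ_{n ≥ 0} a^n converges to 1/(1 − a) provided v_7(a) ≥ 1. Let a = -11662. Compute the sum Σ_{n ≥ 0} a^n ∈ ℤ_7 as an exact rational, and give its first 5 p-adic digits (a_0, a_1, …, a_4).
Σ a^n = 1/(1 − a) = 1/11663;  first 5 digits = (1, 0, 0, 1, 2)

v_7(a) = 3 ≥ 1, so the series converges in ℤ_7 to 1/(1 − a) = 1/(1 − (-11662)) = 1/11663. Expand this rational in ℤ_7: compute digits iteratively via d_i = x_i mod 7, x_{i+1} = (x_i − d_i)/7. The first 5 digits are (1, 0, 0, 1, 2).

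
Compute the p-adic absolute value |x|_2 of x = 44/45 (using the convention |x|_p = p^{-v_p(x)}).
|44/45|_2 = 1/4

Step 1 — compute v_2(x) by factoring powers of 2 out of the numerator and denominator: v_2(44/45) = 2. Step 2 — apply |x|_p = p^{-v_p(x)} = 2^{-2} = 1/4.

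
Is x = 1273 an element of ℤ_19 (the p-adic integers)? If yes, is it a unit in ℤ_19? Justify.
x ∈ ℤ_19 but not a unit; v_19(x) = 1 > 0

ℤ_19 = {x ∈ ℚ_19 : v_19(x) ≥ 0} and ℤ_19^× = {x ∈ ℤ_19 : v_19(x) = 0}. Here v_19(1273) = v_19(num) − v_19(den) = 1; compare against these criteria.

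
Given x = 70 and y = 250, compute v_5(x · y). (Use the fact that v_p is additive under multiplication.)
v_5(17500) = 4

v_p(x) = 1 (factor: 70 = 5^1 · 14); v_p(y) = 3 (factor: 250 = 5^3 · 2). Additivity: v_p(xy) = v_p(x) + v_p(y) = 1 + 3 = 4. (Direct check: xy = 17500 = 5^4 · (28).)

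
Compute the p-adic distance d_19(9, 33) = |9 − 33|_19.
d_19(9, 33) = 1

Step 1 — x − y = 9 − 33 = -24. Step 2 — v_19(-24) = 0 (factor: -24 = −(19^0 · 24); the sign does not affect v_p). Step 3 — |x − y|_19 = 19^{0} = 1.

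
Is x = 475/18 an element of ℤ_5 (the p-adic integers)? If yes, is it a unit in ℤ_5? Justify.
x ∈ ℤ_5 but not a unit; v_5(x) = 2 > 0

ℤ_5 = {x ∈ ℚ_5 : v_5(x) ≥ 0} and ℤ_5^× = {x ∈ ℤ_5 : v_5(x) = 0}. Here v_5(475/18) = v_5(num) − v_5(den) = 2; compare against these criteria.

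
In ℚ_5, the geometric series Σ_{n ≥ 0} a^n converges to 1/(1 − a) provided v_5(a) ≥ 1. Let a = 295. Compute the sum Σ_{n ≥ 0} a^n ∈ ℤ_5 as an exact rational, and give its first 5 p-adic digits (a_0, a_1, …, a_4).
Σ a^n = 1/(1 − a) = -1/294;  first 5 digits = (1, 4, 2, 2, 1)

v_5(a) = 1 ≥ 1, so the series converges in ℤ_5 to 1/(1 − a) = 1/(1 − 295) = -1/294. Expand this rational in ℤ_5: compute digits iteratively via d_i = x_i mod 5, x_{i+1} = (x_i − d_i)/5. The first 5 digits are (1, 4, 2, 2, 1).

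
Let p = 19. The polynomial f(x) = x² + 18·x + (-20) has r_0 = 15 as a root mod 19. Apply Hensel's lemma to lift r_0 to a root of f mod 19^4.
r_3 = 108809 (mod 130321)

Hensel: r_{i+1} = r_i − f(r_i)·(f′(r_i))^{-1} mod 19^{i+2}, f′(x) = 2x + 18. Iterate:
  r_0 = 15 (mod 19)
  r_1 = 148 (mod 361)
  r_2 = 5924 (mod 6859)
  r_3 = 108809 (mod 130321)
Final: r = 108809 satisfies f(r) ≡ 0 mod 19^4.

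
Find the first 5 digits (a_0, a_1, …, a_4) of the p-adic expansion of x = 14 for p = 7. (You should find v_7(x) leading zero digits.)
(a_0, …, a_4) = (0, 2, 0, 0, 0)

v_7(14) = 1, so a_0 = ... = a_0 = 0. Factor out: x = 7^1 · u with u = 2 a unit in ℤ_7. Expand u iteratively via a_{v+i} = u_i mod 7, u_{i+1} = (u_i − a_{v+i})/7:
  u_0 = 2;  a_1 = 2;  u_1 = (u_0 − 2)/7 = 0
  u_1 = 0;  a_2 = 0;  u_2 = (u_1 − 0)/7 = 0
  u_2 = 0;  a_3 = 0;  u_3 = (u_2 − 0)/7 = 0
  u_3 = 0;  a_4 = 0;  u_4 = (u_3 − 0)/7 = 0
Digits: (0, 2, 0, 0, 0).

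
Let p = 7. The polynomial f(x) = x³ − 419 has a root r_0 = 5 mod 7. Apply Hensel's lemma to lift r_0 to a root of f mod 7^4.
r_3 = 201 (mod 2401)

Hensel: r_{i+1} = r_i − f(r_i)/f′(r_i) mod 7^{i+2}, where f′(x) = 3x². Iterate:
  r_0 = 5 (mod 7)
  r_1 = 5 (mod 49)
  r_2 = 201 (mod 343)
  r_3 = 201 (mod 2401)
Final: r = 201 with f(r) ≡ 0 mod 7^4.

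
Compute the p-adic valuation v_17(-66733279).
v_17(-66733279) = 5

v_17(n) is the largest exponent k such that 17^k divides n. Factor out: -66733279 = -17^5 · 47. (Sign doesn't affect v_p.) So v_17(-66733279) = 5.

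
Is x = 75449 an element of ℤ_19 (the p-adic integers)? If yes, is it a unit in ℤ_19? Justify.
x ∈ ℤ_19 but not a unit; v_19(x) = 3 > 0

ℤ_19 = {x ∈ ℚ_19 : v_19(x) ≥ 0} and ℤ_19^× = {x ∈ ℤ_19 : v_19(x) = 0}. Here v_19(75449) = v_19(num) − v_19(den) = 3; compare against these criteria.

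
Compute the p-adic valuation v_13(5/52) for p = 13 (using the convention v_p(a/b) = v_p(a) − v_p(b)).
v_13(5/52) = -1

Factor powers of 13 from the numerator and denominator of the reduced fraction: 5 = 13^0 · 5 and 52 = 13^1 · 4. Apply v_p(a/b) = v_p(a) − v_p(b): v_13(5/52) = 0 − 1 = -1.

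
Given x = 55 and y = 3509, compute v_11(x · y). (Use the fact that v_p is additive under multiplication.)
v_11(192995) = 3

v_p(x) = 1 (factor: 55 = 11^1 · 5); v_p(y) = 2 (factor: 3509 = 11^2 · 29). Additivity: v_p(xy) = v_p(x) + v_p(y) = 1 + 2 = 3. (Direct check: xy = 192995 = 11^3 · (145).)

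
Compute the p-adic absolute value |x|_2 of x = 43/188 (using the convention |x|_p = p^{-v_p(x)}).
|43/188|_2 = 4

Step 1 — compute v_2(x) by factoring powers of 2 out of the numerator and denominator: v_2(43/188) = -2. Step 2 — apply |x|_p = p^{-v_p(x)} = 2^{2} = 4.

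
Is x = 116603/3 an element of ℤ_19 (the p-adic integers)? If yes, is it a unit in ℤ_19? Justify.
x ∈ ℤ_19 but not a unit; v_19(x) = 3 > 0

ℤ_19 = {x ∈ ℚ_19 : v_19(x) ≥ 0} and ℤ_19^× = {x ∈ ℤ_19 : v_19(x) = 0}. Here v_19(116603/3) = v_19(num) − v_19(den) = 3; compare against these criteria.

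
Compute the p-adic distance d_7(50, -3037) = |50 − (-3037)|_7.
d_7(50, -3037) = 1/343

Step 1 — x − y = 50 − (-3037) = 3087. Step 2 — v_7(3087) = 3 (factor: 3087 = (7^3 · 9); the sign does not affect v_p). Step 3 — |x − y|_7 = 7^{-3} = 1/343.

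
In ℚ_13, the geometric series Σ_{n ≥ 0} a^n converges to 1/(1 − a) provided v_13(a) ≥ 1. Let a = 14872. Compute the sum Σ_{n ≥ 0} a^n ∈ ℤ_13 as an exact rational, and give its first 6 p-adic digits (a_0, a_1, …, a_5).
Σ a^n = 1/(1 − a) = -1/14871;  first 6 digits = (1, 0, 10, 6, 9, 10)

v_13(a) = 2 ≥ 1, so the series converges in ℤ_13 to 1/(1 − a) = 1/(1 − 14872) = -1/14871. Expand this rational in ℤ_13: compute digits iteratively via d_i = x_i mod 13, x_{i+1} = (x_i − d_i)/13. The first 6 digits are (1, 0, 10, 6, 9, 10).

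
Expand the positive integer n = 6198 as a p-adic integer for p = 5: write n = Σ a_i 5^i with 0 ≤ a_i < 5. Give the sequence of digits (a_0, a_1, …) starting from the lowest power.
(a_0, a_1, …) = (3, 4, 2, 4, 4, 1)

Repeated division by 5 gives the digits low-to-high: 6198 = 3 + 4·5^1 + 2·5^2 + 4·5^3 + 4·5^4 + 1·5^5. Digit sequence: (3, 4, 2, 4, 4, 1).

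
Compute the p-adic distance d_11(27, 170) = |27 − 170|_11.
d_11(27, 170) = 1/11

Step 1 — x − y = 27 − 170 = -143. Step 2 — v_11(-143) = 1 (factor: -143 = −(11^1 · 13); the sign does not affect v_p). Step 3 — |x − y|_11 = 11^{-1} = 1/11.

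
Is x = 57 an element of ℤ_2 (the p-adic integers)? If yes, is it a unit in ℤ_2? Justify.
x ∈ ℤ_2^× (unit); v_2(x) = 0

ℤ_2 = {x ∈ ℚ_2 : v_2(x) ≥ 0} and ℤ_2^× = {x ∈ ℤ_2 : v_2(x) = 0}. Here v_2(57) = v_2(num) − v_2(den) = 0; compare against these criteria.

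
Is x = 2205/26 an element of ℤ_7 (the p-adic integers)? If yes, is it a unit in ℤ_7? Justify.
x ∈ ℤ_7 but not a unit; v_7(x) = 2 > 0

ℤ_7 = {x ∈ ℚ_7 : v_7(x) ≥ 0} and ℤ_7^× = {x ∈ ℤ_7 : v_7(x) = 0}. Here v_7(2205/26) = v_7(num) − v_7(den) = 2; compare against these criteria.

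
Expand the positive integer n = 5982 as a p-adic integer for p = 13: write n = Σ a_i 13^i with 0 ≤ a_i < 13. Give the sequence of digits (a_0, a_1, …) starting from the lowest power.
(a_0, a_1, …) = (2, 5, 9, 2)

Repeated division by 13 gives the digits low-to-high: 5982 = 2 + 5·13^1 + 9·13^2 + 2·13^3. Digit sequence: (2, 5, 9, 2).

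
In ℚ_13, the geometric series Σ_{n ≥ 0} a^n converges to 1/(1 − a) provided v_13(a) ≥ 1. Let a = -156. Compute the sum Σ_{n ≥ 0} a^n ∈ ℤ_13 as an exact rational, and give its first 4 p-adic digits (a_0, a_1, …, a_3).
Σ a^n = 1/(1 − a) = 1/157;  first 4 digits = (1, 1, 0, 12)

v_13(a) = 1 ≥ 1, so the series converges in ℤ_13 to 1/(1 − a) = 1/(1 − (-156)) = 1/157. Expand this rational in ℤ_13: compute digits iteratively via d_i = x_i mod 13, x_{i+1} = (x_i − d_i)/13. The first 4 digits are (1, 1, 0, 12).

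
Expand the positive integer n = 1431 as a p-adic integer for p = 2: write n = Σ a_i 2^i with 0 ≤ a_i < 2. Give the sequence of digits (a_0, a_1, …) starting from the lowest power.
(a_0, a_1, …) = (1, 1, 1, 0, 1, 0, 0, 1, 1, 0, 1)

Repeated division by 2 gives the digits low-to-high: 1431 = 1 + 1·2^1 + 1·2^2 + 1·2^4 + 1·2^7 + 1·2^8 + 1·2^10. Digit sequence: (1, 1, 1, 0, 1, 0, 0, 1, 1, 0, 1).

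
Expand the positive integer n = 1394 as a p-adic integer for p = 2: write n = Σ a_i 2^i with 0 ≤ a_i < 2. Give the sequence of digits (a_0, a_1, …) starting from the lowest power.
(a_0, a_1, …) = (0, 1, 0, 0, 1, 1, 1, 0, 1, 0, 1)

Repeated division by 2 gives the digits low-to-high: 1394 = 1·2^1 + 1·2^4 + 1·2^5 + 1·2^6 + 1·2^8 + 1·2^10. Digit sequence: (0, 1, 0, 0, 1, 1, 1, 0, 1, 0, 1).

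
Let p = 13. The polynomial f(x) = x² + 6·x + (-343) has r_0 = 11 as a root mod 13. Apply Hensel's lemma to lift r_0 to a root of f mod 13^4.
r_3 = 22397 (mod 28561)

Hensel: r_{i+1} = r_i − f(r_i)·(f′(r_i))^{-1} mod 13^{i+2}, f′(x) = 2x + 6. Iterate:
  r_0 = 11 (mod 13)
  r_1 = 89 (mod 169)
  r_2 = 427 (mod 2197)
  r_3 = 22397 (mod 28561)
Final: r = 22397 satisfies f(r) ≡ 0 mod 13^4.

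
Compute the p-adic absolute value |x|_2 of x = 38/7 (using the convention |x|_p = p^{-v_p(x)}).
|38/7|_2 = 1/2

Step 1 — compute v_2(x) by factoring powers of 2 out of the numerator and denominator: v_2(38/7) = 1. Step 2 — apply |x|_p = p^{-v_p(x)} = 2^{-1} = 1/2.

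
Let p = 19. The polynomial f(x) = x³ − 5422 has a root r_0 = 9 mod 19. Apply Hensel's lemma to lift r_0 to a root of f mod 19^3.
r_2 = 3980 (mod 6859)

Hensel: r_{i+1} = r_i − f(r_i)/f′(r_i) mod 19^{i+2}, where f′(x) = 3x². Iterate:
  r_0 = 9 (mod 19)
  r_1 = 9 (mod 361)
  r_2 = 3980 (mod 6859)
Final: r = 3980 with f(r) ≡ 0 mod 19^3.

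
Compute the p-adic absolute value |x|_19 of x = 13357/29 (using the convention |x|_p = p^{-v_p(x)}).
|13357/29|_19 = 1/361

Step 1 — compute v_19(x) by factoring powers of 19 out of the numerator and denominator: v_19(13357/29) = 2. Step 2 — apply |x|_p = p^{-v_p(x)} = 19^{-2} = 1/361.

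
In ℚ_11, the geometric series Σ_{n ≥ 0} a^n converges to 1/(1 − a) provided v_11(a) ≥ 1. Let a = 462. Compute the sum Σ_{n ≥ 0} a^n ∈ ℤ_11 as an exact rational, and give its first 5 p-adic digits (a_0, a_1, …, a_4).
Σ a^n = 1/(1 − a) = -1/461;  first 5 digits = (1, 9, 7, 9, 0)

v_11(a) = 1 ≥ 1, so the series converges in ℤ_11 to 1/(1 − a) = 1/(1 − 462) = -1/461. Expand this rational in ℤ_11: compute digits iteratively via d_i = x_i mod 11, x_{i+1} = (x_i − d_i)/11. The first 5 digits are (1, 9, 7, 9, 0).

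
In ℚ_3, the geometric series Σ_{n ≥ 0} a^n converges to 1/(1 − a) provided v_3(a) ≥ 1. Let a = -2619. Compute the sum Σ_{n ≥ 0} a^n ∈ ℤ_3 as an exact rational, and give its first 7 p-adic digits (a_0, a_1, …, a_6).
Σ a^n = 1/(1 − a) = 1/2620;  first 7 digits = (1, 0, 0, 2, 0, 1, 0)

v_3(a) = 3 ≥ 1, so the series converges in ℤ_3 to 1/(1 − a) = 1/(1 − (-2619)) = 1/2620. Expand this rational in ℤ_3: compute digits iteratively via d_i = x_i mod 3, x_{i+1} = (x_i − d_i)/3. The first 7 digits are (1, 0, 0, 2, 0, 1, 0).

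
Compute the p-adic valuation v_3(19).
v_3(19) = 0

v_3(n) is the largest exponent k such that 3^k divides n. Factor out: 19 = 3^0 · 19. (Sign doesn't affect v_p.) So v_3(19) = 0.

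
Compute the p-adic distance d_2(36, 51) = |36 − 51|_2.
d_2(36, 51) = 1

Step 1 — x − y = 36 − 51 = -15. Step 2 — v_2(-15) = 0 (factor: -15 = −(2^0 · 15); the sign does not affect v_p). Step 3 — |x − y|_2 = 2^{0} = 1.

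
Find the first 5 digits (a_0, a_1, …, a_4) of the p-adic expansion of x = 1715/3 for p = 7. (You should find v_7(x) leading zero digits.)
(a_0, …, a_4) = (0, 0, 0, 4, 2)

v_7(1715/3) = 3, so a_0 = ... = a_2 = 0. Factor out: x = 7^3 · u with u = 5/3 a unit in ℤ_7. Expand u iteratively via a_{v+i} = u_i mod 7, u_{i+1} = (u_i − a_{v+i})/7:
  u_0 = 5/3;  a_3 = 4;  u_1 = (u_0 − 4)/7 = -1/3
  u_1 = -1/3;  a_4 = 2;  u_2 = (u_1 − 2)/7 = -1/3
Digits: (0, 0, 0, 4, 2).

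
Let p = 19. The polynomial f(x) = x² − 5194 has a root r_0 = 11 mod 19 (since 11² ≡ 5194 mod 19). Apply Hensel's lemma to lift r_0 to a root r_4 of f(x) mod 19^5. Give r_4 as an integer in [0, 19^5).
r_4 = 2131241 (mod 2476099)

Hensel's recurrence: r_{i+1} = r_i − f(r_i)·(f′(r_i))^{-1} mod 19^{i+2}, with f′(x) = 2x. Iterate:
  r_0 = 11 (mod 19)
  r_1 = 258 (mod 361)
  r_2 = 4951 (mod 6859)
  r_3 = 46105 (mod 130321)
  r_4 = 2131241 (mod 2476099)
Final: r_4 = 2131241, and one checks f(r_4) ≡ 0 mod 19^5.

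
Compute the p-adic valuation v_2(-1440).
v_2(-1440) = 5

v_2(n) is the largest exponent k such that 2^k divides n. Factor out: -1440 = -2^5 · 45. (Sign doesn't affect v_p.) So v_2(-1440) = 5.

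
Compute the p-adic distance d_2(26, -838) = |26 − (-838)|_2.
d_2(26, -838) = 1/32

Step 1 — x − y = 26 − (-838) = 864. Step 2 — v_2(864) = 5 (factor: 864 = (2^5 · 27); the sign does not affect v_p). Step 3 — |x − y|_2 = 2^{-5} = 1/32.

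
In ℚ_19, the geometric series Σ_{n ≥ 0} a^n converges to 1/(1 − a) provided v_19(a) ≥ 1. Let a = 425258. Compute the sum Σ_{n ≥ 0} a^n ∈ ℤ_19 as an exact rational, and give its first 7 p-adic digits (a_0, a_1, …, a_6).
Σ a^n = 1/(1 − a) = -1/425257;  first 7 digits = (1, 0, 0, 5, 3, 0, 6)

v_19(a) = 3 ≥ 1, so the series converges in ℤ_19 to 1/(1 − a) = 1/(1 − 425258) = -1/425257. Expand this rational in ℤ_19: compute digits iteratively via d_i = x_i mod 19, x_{i+1} = (x_i − d_i)/19. The first 7 digits are (1, 0, 0, 5, 3, 0, 6).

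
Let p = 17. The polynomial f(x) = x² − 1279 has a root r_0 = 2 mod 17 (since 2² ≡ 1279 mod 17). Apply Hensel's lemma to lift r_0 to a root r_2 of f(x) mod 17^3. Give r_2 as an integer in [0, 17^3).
r_2 = 3861 (mod 4913)

Hensel's recurrence: r_{i+1} = r_i − f(r_i)·(f′(r_i))^{-1} mod 17^{i+2}, with f′(x) = 2x. Iterate:
  r_0 = 2 (mod 17)
  r_1 = 104 (mod 289)
  r_2 = 3861 (mod 4913)
Final: r_2 = 3861, and one checks f(r_2) ≡ 0 mod 17^3.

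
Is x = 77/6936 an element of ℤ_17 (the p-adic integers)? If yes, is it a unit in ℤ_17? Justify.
x ∉ ℤ_17 (v_17(x) = -2 < 0)

ℤ_17 = {x ∈ ℚ_17 : v_17(x) ≥ 0} and ℤ_17^× = {x ∈ ℤ_17 : v_17(x) = 0}. Here v_17(77/6936) = v_17(num) − v_17(den) = -2; compare against these criteria.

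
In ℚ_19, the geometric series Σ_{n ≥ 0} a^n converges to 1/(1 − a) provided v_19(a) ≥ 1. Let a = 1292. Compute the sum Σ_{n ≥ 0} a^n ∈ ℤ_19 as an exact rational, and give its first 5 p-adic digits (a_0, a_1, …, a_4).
Σ a^n = 1/(1 − a) = -1/1291;  first 5 digits = (1, 11, 10, 16, 4)

v_19(a) = 1 ≥ 1, so the series converges in ℤ_19 to 1/(1 − a) = 1/(1 − 1292) = -1/1291. Expand this rational in ℤ_19: compute digits iteratively via d_i = x_i mod 19, x_{i+1} = (x_i − d_i)/19. The first 5 digits are (1, 11, 10, 16, 4).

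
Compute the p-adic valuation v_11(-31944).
v_11(-31944) = 3

v_11(n) is the largest exponent k such that 11^k divides n. Factor out: -31944 = -11^3 · 24. (Sign doesn't affect v_p.) So v_11(-31944) = 3.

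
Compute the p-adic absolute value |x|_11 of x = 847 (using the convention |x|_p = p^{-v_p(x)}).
|847|_11 = 1/121

Step 1 — compute v_11(x) by factoring powers of 11 out of the numerator and denominator: v_11(847) = 2. Step 2 — apply |x|_p = p^{-v_p(x)} = 11^{-2} = 1/121.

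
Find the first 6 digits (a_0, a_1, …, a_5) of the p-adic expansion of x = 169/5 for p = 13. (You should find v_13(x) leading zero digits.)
(a_0, …, a_5) = (0, 0, 8, 2, 5, 10)

v_13(169/5) = 2, so a_0 = ... = a_1 = 0. Factor out: x = 13^2 · u with u = 1/5 a unit in ℤ_13. Expand u iteratively via a_{v+i} = u_i mod 13, u_{i+1} = (u_i − a_{v+i})/13:
  u_0 = 1/5;  a_2 = 8;  u_1 = (u_0 − 8)/13 = -3/5
  u_1 = -3/5;  a_3 = 2;  u_2 = (u_1 − 2)/13 = -1/5
  u_2 = -1/5;  a_4 = 5;  u_3 = (u_2 − 5)/13 = -2/5
  u_3 = -2/5;  a_5 = 10;  u_4 = (u_3 − 10)/13 = -4/5
Digits: (0, 0, 8, 2, 5, 10).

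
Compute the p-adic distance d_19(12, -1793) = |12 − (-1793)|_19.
d_19(12, -1793) = 1/361

Step 1 — x − y = 12 − (-1793) = 1805. Step 2 — v_19(1805) = 2 (factor: 1805 = (19^2 · 5); the sign does not affect v_p). Step 3 — |x − y|_19 = 19^{-2} = 1/361.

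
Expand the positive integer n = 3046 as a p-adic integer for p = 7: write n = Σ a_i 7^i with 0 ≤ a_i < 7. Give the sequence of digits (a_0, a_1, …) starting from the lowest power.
(a_0, a_1, …) = (1, 1, 6, 1, 1)

Repeated division by 7 gives the digits low-to-high: 3046 = 1 + 1·7^1 + 6·7^2 + 1·7^3 + 1·7^4. Digit sequence: (1, 1, 6, 1, 1).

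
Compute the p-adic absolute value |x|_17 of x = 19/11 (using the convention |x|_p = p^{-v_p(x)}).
|19/11|_17 = 1

Step 1 — compute v_17(x) by factoring powers of 17 out of the numerator and denominator: v_17(19/11) = 0. Step 2 — apply |x|_p = p^{-v_p(x)} = 17^{0} = 1.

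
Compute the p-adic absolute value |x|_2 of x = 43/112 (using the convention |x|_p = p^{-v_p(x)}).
|43/112|_2 = 16

Step 1 — compute v_2(x) by factoring powers of 2 out of the numerator and denominator: v_2(43/112) = -4. Step 2 — apply |x|_p = p^{-v_p(x)} = 2^{4} = 16.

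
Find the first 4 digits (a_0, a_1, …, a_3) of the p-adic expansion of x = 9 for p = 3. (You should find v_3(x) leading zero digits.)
(a_0, …, a_3) = (0, 0, 1, 0)

v_3(9) = 2, so a_0 = ... = a_1 = 0. Factor out: x = 3^2 · u with u = 1 a unit in ℤ_3. Expand u iteratively via a_{v+i} = u_i mod 3, u_{i+1} = (u_i − a_{v+i})/3:
  u_0 = 1;  a_2 = 1;  u_1 = (u_0 − 1)/3 = 0
  u_1 = 0;  a_3 = 0;  u_2 = (u_1 − 0)/3 = 0
Digits: (0, 0, 1, 0).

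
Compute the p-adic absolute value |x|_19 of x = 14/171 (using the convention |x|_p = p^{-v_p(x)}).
|14/171|_19 = 19

Step 1 — compute v_19(x) by factoring powers of 19 out of the numerator and denominator: v_19(14/171) = -1. Step 2 — apply |x|_p = p^{-v_p(x)} = 19^{1} = 19.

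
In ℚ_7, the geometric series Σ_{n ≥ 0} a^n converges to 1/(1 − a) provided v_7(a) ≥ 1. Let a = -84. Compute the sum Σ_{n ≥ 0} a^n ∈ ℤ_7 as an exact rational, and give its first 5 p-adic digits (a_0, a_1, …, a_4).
Σ a^n = 1/(1 − a) = 1/85;  first 5 digits = (1, 2, 2, 0, 3)

v_7(a) = 1 ≥ 1, so the series converges in ℤ_7 to 1/(1 − a) = 1/(1 − (-84)) = 1/85. Expand this rational in ℤ_7: compute digits iteratively via d_i = x_i mod 7, x_{i+1} = (x_i − d_i)/7. The first 5 digits are (1, 2, 2, 0, 3).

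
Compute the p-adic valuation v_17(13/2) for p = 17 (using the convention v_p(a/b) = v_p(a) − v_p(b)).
v_17(13/2) = 0

Factor powers of 17 from the numerator and denominator of the reduced fraction: 13 = 17^0 · 13 and 2 = 17^0 · 2. Apply v_p(a/b) = v_p(a) − v_p(b): v_17(13/2) = 0 − 0 = 0.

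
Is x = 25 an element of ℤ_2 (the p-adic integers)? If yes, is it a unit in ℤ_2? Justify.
x ∈ ℤ_2^× (unit); v_2(x) = 0

ℤ_2 = {x ∈ ℚ_2 : v_2(x) ≥ 0} and ℤ_2^× = {x ∈ ℤ_2 : v_2(x) = 0}. Here v_2(25) = v_2(num) − v_2(den) = 0; compare against these criteria.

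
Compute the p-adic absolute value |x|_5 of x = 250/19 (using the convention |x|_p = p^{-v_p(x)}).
|250/19|_5 = 1/125

Step 1 — compute v_5(x) by factoring powers of 5 out of the numerator and denominator: v_5(250/19) = 3. Step 2 — apply |x|_p = p^{-v_p(x)} = 5^{-3} = 1/125.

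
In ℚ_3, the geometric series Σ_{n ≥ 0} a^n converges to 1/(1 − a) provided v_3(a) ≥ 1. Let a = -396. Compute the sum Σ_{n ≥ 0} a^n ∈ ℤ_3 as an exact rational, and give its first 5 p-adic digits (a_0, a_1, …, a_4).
Σ a^n = 1/(1 − a) = 1/397;  first 5 digits = (1, 0, 1, 0, 2)

v_3(a) = 2 ≥ 1, so the series converges in ℤ_3 to 1/(1 − a) = 1/(1 − (-396)) = 1/397. Expand this rational in ℤ_3: compute digits iteratively via d_i = x_i mod 3, x_{i+1} = (x_i − d_i)/3. The first 5 digits are (1, 0, 1, 0, 2).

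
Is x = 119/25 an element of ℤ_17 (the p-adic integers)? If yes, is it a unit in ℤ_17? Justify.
x ∈ ℤ_17 but not a unit; v_17(x) = 1 > 0

ℤ_17 = {x ∈ ℚ_17 : v_17(x) ≥ 0} and ℤ_17^× = {x ∈ ℤ_17 : v_17(x) = 0}. Here v_17(119/25) = v_17(num) − v_17(den) = 1; compare against these criteria.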